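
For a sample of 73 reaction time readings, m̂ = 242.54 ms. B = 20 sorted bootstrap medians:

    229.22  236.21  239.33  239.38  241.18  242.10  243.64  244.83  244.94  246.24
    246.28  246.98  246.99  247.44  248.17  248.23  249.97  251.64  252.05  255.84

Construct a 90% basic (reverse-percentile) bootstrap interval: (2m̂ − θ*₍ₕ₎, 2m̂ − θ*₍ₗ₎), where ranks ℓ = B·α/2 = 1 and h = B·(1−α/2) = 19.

(233.03, 255.86)

Percentile endpoints at ranks 1 and 19: θ*₍1₎ = 229.22, θ*₍19₎ = 252.05.
Basic interval reflects these around m̂:
  lower = 2 × 242.54 − 252.05 = 233.03
  upper = 2 × 242.54 − 229.22 = 255.86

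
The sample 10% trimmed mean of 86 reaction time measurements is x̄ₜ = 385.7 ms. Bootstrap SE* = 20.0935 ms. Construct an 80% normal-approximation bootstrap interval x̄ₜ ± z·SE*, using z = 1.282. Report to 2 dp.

Margin = 1.282 × 20.0935 = 25.760
Interval: 385.7 ± 25.760

(359.94, 411.46)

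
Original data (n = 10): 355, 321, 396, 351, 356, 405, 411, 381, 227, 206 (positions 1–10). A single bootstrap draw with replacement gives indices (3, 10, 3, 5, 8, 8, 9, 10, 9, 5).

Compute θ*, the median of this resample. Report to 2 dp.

θ* = 356.00

Resample values: 396, 206, 396, 356, 381, 381, 227, 206, 227, 356.
Sorted: 206, 206, 227, 227, 356, 356, 381, 381, 396, 396
Median = average of the two middle values = 356.00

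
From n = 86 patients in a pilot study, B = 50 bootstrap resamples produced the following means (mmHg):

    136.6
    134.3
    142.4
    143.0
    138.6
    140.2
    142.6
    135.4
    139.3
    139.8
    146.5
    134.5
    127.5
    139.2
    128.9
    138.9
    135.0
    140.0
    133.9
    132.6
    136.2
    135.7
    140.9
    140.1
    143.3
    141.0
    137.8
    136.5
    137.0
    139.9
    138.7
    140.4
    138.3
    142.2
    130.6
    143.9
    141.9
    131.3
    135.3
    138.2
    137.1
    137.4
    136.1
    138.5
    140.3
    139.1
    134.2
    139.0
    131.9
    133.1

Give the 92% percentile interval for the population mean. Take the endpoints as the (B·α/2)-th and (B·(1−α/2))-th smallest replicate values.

(128.9, 143.3)

Sorted replicates: 127.5, 128.9, 130.6, 131.3, 131.9, 132.6, 133.1, 133.9, 134.2, 134.3, 134.5, 135.0, 135.3, 135.4, 135.7, 136.1, 136.2, 136.5, 136.6, 137.0, 137.1, 137.4, 137.8, 138.2, 138.3, 138.5, 138.6, 138.7, 138.9, 139.0, 139.1, 139.2, 139.3, 139.8, 139.9, 140.0, 140.1, 140.2, 140.3, 140.4, 140.9, 141.0, 141.9, 142.2, 142.4, 142.6, 143.0, 143.3, 143.9, 146.5
α = 0.08; lower rank = 50 × 0.040 = 2; upper rank = 50 × 0.960 = 48.
The 2nd smallest replicate is 128.9; the 48th is 143.3.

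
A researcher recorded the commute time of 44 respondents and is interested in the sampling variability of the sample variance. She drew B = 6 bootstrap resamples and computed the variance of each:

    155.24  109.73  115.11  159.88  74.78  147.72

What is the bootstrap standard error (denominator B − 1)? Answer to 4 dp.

Bootstrap SE is the standard deviation of the 6 replicate variances.
Mean of replicates: (155.24 + 109.73 + 115.11 + 159.88 + 74.78 + 147.72) / 6 = 762.46000 / 6 = 127.07667
Sum of squared deviations: (+28.16333)² + (−17.34667)² + (−11.96667)² + (+32.80333)² + (−52.29667)² + (+20.64333)² = 5474.42853
Variance = 5474.42853 / 5 = 1094.88571
SE* = √1094.88571

SE* = 33.0891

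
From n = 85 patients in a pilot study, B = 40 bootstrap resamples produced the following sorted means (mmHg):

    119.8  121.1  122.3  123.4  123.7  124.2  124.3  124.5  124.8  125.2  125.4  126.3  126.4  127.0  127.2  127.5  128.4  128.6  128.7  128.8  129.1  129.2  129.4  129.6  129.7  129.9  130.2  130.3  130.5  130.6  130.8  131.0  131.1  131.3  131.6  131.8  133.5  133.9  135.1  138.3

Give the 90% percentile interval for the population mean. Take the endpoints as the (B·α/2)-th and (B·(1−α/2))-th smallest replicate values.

(121.1, 133.9)

α = 0.10; lower rank = 40 × 0.050 = 2; upper rank = 40 × 0.950 = 38.
The 2nd smallest replicate is 121.1; the 38th is 133.9.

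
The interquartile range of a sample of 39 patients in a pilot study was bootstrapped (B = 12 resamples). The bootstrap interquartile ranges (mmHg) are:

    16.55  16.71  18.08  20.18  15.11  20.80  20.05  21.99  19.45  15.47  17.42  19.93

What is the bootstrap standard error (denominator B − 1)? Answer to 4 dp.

SE* = 2.2291

Bootstrap SE is the standard deviation of the 12 replicate interquartile ranges.
Mean of replicates: (16.55 + 16.71 + 18.08 + 20.18 + 15.11 + 20.80 + 20.05 + 21.99 + 19.45 + 15.47 + 17.42 + 19.93) / 12 = 221.74000 / 12 = 18.47833
Sum of squared deviations: (−1.92833)² + (−1.76833)² + (−0.39833)² + (+1.70167)² + (−3.36833)² + (+2.32167)² + (+1.57167)² + (+3.51167)² + (+0.97167)² + (−3.00833)² + (−1.05833)² + (+1.45167)² = 54.65917
Variance = 54.65917 / 11 = 4.96902
SE* = √4.96902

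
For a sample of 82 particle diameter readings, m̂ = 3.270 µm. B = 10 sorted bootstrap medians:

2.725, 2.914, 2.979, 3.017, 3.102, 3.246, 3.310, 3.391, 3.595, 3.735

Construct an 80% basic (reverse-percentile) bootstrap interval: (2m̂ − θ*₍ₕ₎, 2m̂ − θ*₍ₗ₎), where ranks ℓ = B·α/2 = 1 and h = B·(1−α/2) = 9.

(2.945, 3.815)

Percentile endpoints at ranks 1 and 9: θ*₍1₎ = 2.725, θ*₍9₎ = 3.595.
Basic interval reflects these around m̂:
  lower = 2 × 3.270 − 3.595 = 2.945
  upper = 2 × 3.270 − 2.725 = 3.815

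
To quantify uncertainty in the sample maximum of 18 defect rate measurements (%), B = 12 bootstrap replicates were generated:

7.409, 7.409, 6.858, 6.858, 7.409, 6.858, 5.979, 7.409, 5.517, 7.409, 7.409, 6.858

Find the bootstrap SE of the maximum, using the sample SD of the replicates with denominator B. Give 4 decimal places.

SE* = 0.5982

Bootstrap SE is the standard deviation of the 12 replicate maximums.
Mean of replicates: (7.409 + 7.409 + 6.858 + 6.858 + 7.409 + 6.858 + 5.979 + 7.409 + 5.517 + 7.409 + 7.409 + 6.858) / 12 = 83.38200 / 12 = 6.94850
Sum of squared deviations: (+0.46050)² + (+0.46050)² + (−0.09050)² + (−0.09050)² + (+0.46050)² + (−0.09050)² + (−0.96950)² + (+0.46050)² + (−1.43150)² + (+0.46050)² + (+0.46050)² + (−0.09050)² = 4.29424
Variance = 4.29424 / 12 = 0.35785
SE* = √0.35785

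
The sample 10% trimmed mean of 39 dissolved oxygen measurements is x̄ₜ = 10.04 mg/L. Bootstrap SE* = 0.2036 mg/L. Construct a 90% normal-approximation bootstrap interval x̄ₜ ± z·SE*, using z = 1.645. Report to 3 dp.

(9.705, 10.375)

Margin = 1.645 × 0.2036 = 0.3349
Interval: 10.04 ± 0.3349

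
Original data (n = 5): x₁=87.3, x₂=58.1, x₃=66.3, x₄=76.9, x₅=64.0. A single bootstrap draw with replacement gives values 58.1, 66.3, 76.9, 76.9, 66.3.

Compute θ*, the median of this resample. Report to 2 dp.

Sorted: 58.1, 66.3, 66.3, 76.9, 76.9
Median = middle value = 66.30

θ* = 66.30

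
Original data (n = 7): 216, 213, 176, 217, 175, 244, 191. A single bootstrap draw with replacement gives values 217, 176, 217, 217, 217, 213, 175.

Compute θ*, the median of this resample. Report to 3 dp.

θ* = 217.000

Sorted: 175, 176, 213, 217, 217, 217, 217
Median = middle value = 217.000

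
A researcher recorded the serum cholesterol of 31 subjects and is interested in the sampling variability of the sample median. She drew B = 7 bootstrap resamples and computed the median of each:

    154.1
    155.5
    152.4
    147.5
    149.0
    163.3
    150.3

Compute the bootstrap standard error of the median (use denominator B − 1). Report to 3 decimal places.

SE* = 5.280

Bootstrap SE is the standard deviation of the 7 replicate medians.
Mean of replicates: (154.1 + 155.5 + 152.4 + 147.5 + 149.0 + 163.3 + 150.3) / 7 = 1072.1000 / 7 = 153.1571
Sum of squared deviations: (+0.9429)² + (+2.3429)² + (−0.7571)² + (−5.6571)² + (−4.1571)² + (+10.1429)² + (−2.8571)² = 167.2771
Variance = 167.2771 / 6 = 27.8795
SE* = √27.8795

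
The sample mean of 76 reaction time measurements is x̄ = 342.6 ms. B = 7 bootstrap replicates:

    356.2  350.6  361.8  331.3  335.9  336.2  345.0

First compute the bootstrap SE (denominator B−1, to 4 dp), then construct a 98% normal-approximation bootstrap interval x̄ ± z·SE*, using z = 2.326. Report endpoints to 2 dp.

(315.97, 369.23)

Mean of replicates = 345.2857; sum of squared deviations = 786.4086; SE* = √(786.4086/6) = 11.4485
Margin = 2.326 × 11.4485 = 26.629
Interval: 342.6 ± 26.629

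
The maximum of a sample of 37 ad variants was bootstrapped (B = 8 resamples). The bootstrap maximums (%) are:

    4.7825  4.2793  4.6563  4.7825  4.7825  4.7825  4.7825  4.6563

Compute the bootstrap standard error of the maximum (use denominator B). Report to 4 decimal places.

Bootstrap SE is the standard deviation of the 8 replicate maximums.
Mean of replicates: (4.7825 + 4.2793 + 4.6563 + 4.7825 + 4.7825 + 4.7825 + 4.7825 + 4.6563) / 8 = 37.50440 / 8 = 4.68805
Sum of squared deviations: (+0.09445)² + (−0.40875)² + (−0.03175)² + (+0.09445)² + (+0.09445)² + (+0.09445)² + (+0.09445)² + (−0.03175)² = 0.21370
Variance = 0.21370 / 8 = 0.02671
SE* = √0.02671

SE* = 0.1634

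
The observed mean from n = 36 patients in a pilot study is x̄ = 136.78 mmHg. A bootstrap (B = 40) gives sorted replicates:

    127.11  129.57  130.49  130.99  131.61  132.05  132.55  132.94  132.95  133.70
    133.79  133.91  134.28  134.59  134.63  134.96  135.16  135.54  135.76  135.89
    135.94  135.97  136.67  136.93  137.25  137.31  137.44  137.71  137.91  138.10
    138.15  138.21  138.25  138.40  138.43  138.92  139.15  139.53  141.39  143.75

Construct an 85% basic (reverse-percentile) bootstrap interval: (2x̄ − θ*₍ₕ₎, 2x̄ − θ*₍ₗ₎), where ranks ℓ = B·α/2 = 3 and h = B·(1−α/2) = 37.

(134.41, 143.07)

Percentile endpoints at ranks 3 and 37: θ*₍3₎ = 130.49, θ*₍37₎ = 139.15.
Basic interval reflects these around x̄:
  lower = 2 × 136.78 − 139.15 = 134.41
  upper = 2 × 136.78 − 130.49 = 143.07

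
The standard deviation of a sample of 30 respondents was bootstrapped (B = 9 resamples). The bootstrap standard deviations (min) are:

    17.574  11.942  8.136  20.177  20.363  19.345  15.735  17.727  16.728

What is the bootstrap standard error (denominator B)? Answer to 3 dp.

SE* = 3.808

Bootstrap SE is the standard deviation of the 9 replicate standard deviations.
Mean of replicates: (17.574 + 11.942 + 8.136 + 20.177 + 20.363 + 19.345 + 15.735 + 17.727 + 16.728) / 9 = 147.7270 / 9 = 16.4141
Sum of squared deviations: (+1.1599)² + (−4.4721)² + (−8.2781)² + (+3.7629)² + (+3.9489)² + (+2.9309)² + (−0.6791)² + (+1.3129)² + (+0.3139)² = 130.4988
Variance = 130.4988 / 9 = 14.4999
SE* = √14.4999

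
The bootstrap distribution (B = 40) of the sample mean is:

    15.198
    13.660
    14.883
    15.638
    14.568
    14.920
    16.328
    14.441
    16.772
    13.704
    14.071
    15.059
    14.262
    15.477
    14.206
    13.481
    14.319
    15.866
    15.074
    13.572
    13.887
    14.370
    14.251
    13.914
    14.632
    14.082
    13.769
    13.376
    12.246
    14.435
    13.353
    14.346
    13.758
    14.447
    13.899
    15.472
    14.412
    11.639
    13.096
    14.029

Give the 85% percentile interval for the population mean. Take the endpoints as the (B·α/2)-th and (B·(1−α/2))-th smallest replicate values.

(13.096, 15.638)

Sorted replicates: 11.639, 12.246, 13.096, 13.353, 13.376, 13.481, 13.572, 13.660, 13.704, 13.758, 13.769, 13.887, 13.899, 13.914, 14.029, 14.071, 14.082, 14.206, 14.251, 14.262, 14.319, 14.346, 14.370, 14.412, 14.435, 14.441, 14.447, 14.568, 14.632, 14.883, 14.920, 15.059, 15.074, 15.198, 15.472, 15.477, 15.638, 15.866, 16.328, 16.772
α = 0.15; lower rank = 40 × 0.075 = 3; upper rank = 40 × 0.925 = 37.
The 3rd smallest replicate is 13.096; the 37th is 15.638.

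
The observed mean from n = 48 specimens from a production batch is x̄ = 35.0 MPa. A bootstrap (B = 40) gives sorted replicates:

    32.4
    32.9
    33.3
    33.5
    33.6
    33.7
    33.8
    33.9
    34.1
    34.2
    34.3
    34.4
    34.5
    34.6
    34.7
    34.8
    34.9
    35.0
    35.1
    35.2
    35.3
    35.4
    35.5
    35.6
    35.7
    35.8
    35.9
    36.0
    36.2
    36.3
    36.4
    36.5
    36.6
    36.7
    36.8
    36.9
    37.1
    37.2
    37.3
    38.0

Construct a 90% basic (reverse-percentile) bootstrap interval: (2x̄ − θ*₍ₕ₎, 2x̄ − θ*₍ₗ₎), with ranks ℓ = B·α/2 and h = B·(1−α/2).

(32.8, 37.1)

Percentile endpoints at ranks 2 and 38: θ*₍2₎ = 32.9, θ*₍38₎ = 37.2.
Basic interval reflects these around x̄:
  lower = 2 × 35.0 − 37.2 = 32.8
  upper = 2 × 35.0 − 32.9 = 37.1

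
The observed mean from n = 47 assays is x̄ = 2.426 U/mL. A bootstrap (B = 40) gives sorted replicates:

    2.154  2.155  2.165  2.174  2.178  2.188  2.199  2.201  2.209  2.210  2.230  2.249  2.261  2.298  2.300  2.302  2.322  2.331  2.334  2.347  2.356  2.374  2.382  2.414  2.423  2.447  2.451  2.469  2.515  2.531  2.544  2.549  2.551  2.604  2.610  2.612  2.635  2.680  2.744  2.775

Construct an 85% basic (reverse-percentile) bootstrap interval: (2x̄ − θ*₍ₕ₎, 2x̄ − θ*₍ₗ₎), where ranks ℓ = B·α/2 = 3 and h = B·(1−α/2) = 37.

Percentile endpoints at ranks 3 and 37: θ*₍3₎ = 2.165, θ*₍37₎ = 2.635.
Basic interval reflects these around x̄:
  lower = 2 × 2.426 − 2.635 = 2.217
  upper = 2 × 2.426 − 2.165 = 2.687

(2.217, 2.687)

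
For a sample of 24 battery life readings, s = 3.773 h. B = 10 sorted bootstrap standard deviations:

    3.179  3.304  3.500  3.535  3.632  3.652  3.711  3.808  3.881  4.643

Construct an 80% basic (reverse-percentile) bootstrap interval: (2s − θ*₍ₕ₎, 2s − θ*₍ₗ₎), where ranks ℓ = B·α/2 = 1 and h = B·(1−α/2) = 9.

Percentile endpoints at ranks 1 and 9: θ*₍1₎ = 3.179, θ*₍9₎ = 3.881.
Basic interval reflects these around s:
  lower = 2 × 3.773 − 3.881 = 3.665
  upper = 2 × 3.773 − 3.179 = 4.367

(3.665, 4.367)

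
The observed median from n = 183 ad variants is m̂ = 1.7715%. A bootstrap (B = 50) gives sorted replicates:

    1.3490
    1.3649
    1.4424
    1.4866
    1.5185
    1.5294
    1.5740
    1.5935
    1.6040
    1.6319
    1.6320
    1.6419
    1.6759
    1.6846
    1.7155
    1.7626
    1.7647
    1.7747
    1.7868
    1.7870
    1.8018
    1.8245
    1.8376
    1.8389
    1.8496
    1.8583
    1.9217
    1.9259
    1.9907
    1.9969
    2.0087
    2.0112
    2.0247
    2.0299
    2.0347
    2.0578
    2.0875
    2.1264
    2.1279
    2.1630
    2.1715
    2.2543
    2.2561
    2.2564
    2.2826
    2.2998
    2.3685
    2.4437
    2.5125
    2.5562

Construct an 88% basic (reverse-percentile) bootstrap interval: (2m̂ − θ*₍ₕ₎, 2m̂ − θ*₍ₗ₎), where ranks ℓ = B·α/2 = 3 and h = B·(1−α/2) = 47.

Percentile endpoints at ranks 3 and 47: θ*₍3₎ = 1.4424, θ*₍47₎ = 2.3685.
Basic interval reflects these around m̂:
  lower = 2 × 1.7715 − 2.3685 = 1.1745
  upper = 2 × 1.7715 − 1.4424 = 2.1006

(1.1745, 2.1006)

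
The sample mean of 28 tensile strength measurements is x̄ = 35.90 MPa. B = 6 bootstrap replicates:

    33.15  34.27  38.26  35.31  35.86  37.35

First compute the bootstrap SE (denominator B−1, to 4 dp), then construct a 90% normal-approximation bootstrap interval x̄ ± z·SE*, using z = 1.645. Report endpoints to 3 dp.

(32.779, 39.021)

Mean of replicates = 35.7000; sum of squared deviations = 18.0012; SE* = √(18.0012/5) = 1.8974
Margin = 1.645 × 1.8974 = 3.1212
Interval: 35.90 ± 3.1212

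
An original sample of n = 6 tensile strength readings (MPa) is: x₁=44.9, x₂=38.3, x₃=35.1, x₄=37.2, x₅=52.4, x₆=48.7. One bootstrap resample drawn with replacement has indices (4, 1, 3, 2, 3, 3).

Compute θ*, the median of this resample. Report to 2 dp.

Resample values: 37.2, 44.9, 35.1, 38.3, 35.1, 35.1.
Sorted: 35.1, 35.1, 35.1, 37.2, 38.3, 44.9
Median = average of the two middle values = 36.15

θ* = 36.15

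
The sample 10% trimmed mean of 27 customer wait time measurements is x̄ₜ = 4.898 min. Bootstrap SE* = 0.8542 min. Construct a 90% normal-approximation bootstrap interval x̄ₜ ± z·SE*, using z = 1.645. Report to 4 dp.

Margin = 1.645 × 0.8542 = 1.40516
Interval: 4.898 ± 1.40516

(3.4928, 6.3032)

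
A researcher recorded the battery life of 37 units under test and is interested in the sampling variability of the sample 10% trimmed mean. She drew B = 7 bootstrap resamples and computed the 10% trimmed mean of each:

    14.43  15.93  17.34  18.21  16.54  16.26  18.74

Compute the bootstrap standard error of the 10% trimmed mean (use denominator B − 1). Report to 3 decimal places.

Bootstrap SE is the standard deviation of the 7 replicate 10% trimmed means.
Mean of replicates: (14.43 + 15.93 + 17.34 + 18.21 + 16.54 + 16.26 + 18.74) / 7 = 117.4500 / 7 = 16.7786
Sum of squared deviations: (−2.3486)² + (−0.8486)² + (+0.5614)² + (+1.4314)² + (−0.2386)² + (−0.5186)² + (+1.9614)² = 12.7731
Variance = 12.7731 / 6 = 2.1288
SE* = √2.1288

SE* = 1.459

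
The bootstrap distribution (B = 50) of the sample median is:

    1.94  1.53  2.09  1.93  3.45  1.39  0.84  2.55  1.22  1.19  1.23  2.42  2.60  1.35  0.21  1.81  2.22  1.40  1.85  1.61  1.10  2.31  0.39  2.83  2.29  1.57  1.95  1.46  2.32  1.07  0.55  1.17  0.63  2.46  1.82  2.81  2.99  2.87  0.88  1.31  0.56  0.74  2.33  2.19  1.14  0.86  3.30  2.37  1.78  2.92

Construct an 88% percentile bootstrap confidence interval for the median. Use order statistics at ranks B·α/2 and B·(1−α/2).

(0.55, 2.92)

Sorted replicates: 0.21, 0.39, 0.55, 0.56, 0.63, 0.74, 0.84, 0.86, 0.88, 1.07, 1.10, 1.14, 1.17, 1.19, 1.22, 1.23, 1.31, 1.35, 1.39, 1.40, 1.46, 1.53, 1.57, 1.61, 1.78, 1.81, 1.82, 1.85, 1.93, 1.94, 1.95, 2.09, 2.19, 2.22, 2.29, 2.31, 2.32, 2.33, 2.37, 2.42, 2.46, 2.55, 2.60, 2.81, 2.83, 2.87, 2.92, 2.99, 3.30, 3.45
α = 0.12; lower rank = 50 × 0.060 = 3; upper rank = 50 × 0.940 = 47.
The 3rd smallest replicate is 0.55; the 47th is 2.92.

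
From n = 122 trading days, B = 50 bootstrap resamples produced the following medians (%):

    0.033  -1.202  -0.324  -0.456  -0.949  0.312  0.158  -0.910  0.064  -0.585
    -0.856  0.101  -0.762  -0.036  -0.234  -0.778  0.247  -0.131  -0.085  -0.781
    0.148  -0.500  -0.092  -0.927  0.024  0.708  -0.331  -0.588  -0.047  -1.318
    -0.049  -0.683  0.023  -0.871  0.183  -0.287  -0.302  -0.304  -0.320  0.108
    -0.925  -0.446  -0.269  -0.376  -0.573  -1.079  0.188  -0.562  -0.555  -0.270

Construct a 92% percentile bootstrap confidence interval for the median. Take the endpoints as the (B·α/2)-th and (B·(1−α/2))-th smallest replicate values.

(-1.202, 0.247)

Sorted replicates: -1.318, -1.202, -1.079, -0.949, -0.927, -0.925, -0.910, -0.871, -0.856, -0.781, -0.778, -0.762, -0.683, -0.588, -0.585, -0.573, -0.562, -0.555, -0.500, -0.456, -0.446, -0.376, -0.331, -0.324, -0.320, -0.304, -0.302, -0.287, -0.270, -0.269, -0.234, -0.131, -0.092, -0.085, -0.049, -0.047, -0.036, 0.023, 0.024, 0.033, 0.064, 0.101, 0.108, 0.148, 0.158, 0.183, 0.188, 0.247, 0.312, 0.708
α = 0.08; lower rank = 50 × 0.040 = 2; upper rank = 50 × 0.960 = 48.
The 2nd smallest replicate is -1.202; the 48th is 0.247.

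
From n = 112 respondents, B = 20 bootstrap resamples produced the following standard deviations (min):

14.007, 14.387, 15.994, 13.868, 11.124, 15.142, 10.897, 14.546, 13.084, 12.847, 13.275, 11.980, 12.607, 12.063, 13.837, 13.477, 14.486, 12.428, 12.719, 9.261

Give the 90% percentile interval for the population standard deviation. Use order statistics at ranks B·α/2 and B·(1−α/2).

(9.261, 15.142)

Sorted replicates: 9.261, 10.897, 11.124, 11.980, 12.063, 12.428, 12.607, 12.719, 12.847, 13.084, 13.275, 13.477, 13.837, 13.868, 14.007, 14.387, 14.486, 14.546, 15.142, 15.994
α = 0.10; lower rank = 20 × 0.050 = 1; upper rank = 20 × 0.950 = 19.
The 1st smallest replicate is 9.261; the 19th is 15.142.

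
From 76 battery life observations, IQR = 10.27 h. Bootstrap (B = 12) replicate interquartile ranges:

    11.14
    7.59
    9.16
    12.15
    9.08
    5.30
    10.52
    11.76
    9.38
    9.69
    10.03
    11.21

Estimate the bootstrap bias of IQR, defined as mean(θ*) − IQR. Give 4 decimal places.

bias = −0.5192

mean(θ*) = (11.14 + 7.59 + 9.16 + 12.15 + 9.08 + 5.30 + 10.52 + 11.76 + 9.38 + 9.69 + 10.03 + 11.21) / 12 = 9.75083
bias = 9.75083 − 10.27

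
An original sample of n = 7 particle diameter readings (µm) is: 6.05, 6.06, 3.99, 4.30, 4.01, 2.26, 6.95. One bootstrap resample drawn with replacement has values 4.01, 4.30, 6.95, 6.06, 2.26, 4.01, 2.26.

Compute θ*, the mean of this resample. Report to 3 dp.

Mean = (4.01 + 4.30 + 6.95 + 6.06 + 2.26 + 4.01 + 2.26) / 7 = 29.850 / 7 = 4.264

θ* = 4.264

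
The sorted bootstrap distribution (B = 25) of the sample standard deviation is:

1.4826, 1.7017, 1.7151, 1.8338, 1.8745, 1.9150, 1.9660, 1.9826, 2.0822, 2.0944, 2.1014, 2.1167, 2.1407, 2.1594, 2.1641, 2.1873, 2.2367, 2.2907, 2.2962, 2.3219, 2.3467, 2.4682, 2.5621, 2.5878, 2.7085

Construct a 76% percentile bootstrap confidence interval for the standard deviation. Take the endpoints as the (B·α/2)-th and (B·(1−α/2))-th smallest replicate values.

α = 0.24; lower rank = 25 × 0.120 = 3; upper rank = 25 × 0.880 = 22.
The 3rd smallest replicate is 1.7151; the 22nd is 2.4682.

(1.7151, 2.4682)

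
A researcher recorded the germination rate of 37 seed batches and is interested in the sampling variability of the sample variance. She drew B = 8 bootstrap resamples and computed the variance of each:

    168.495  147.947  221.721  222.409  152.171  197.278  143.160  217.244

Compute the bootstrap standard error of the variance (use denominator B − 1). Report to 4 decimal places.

Bootstrap SE is the standard deviation of the 8 replicate variances.
Mean of replicates: (168.495 + 147.947 + 221.721 + 222.409 + 152.171 + 197.278 + 143.160 + 217.244) / 8 = 1470.42500 / 8 = 183.80312
Sum of squared deviations: (−15.30812)² + (−35.85612)² + (+37.91788)² + (+38.60587)² + (−31.63213)² + (+13.47487)² + (−40.64312)² + (+33.44088)² = 8400.49854
Variance = 8400.49854 / 7 = 1200.07122
SE* = √1200.07122

SE* = 34.6420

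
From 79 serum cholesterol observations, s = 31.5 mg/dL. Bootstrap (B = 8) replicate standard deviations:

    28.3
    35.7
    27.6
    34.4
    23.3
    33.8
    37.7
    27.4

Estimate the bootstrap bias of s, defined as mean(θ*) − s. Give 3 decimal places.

mean(θ*) = (28.3 + 35.7 + 27.6 + 34.4 + 23.3 + 33.8 + 37.7 + 27.4) / 8 = 31.0250
bias = 31.0250 − 31.5

bias = −0.475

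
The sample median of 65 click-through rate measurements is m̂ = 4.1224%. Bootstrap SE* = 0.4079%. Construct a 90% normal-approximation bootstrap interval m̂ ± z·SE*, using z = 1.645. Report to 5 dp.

Margin = 1.645 × 0.4079 = 0.670995
Interval: 4.1224 ± 0.670995

(3.45140, 4.79340)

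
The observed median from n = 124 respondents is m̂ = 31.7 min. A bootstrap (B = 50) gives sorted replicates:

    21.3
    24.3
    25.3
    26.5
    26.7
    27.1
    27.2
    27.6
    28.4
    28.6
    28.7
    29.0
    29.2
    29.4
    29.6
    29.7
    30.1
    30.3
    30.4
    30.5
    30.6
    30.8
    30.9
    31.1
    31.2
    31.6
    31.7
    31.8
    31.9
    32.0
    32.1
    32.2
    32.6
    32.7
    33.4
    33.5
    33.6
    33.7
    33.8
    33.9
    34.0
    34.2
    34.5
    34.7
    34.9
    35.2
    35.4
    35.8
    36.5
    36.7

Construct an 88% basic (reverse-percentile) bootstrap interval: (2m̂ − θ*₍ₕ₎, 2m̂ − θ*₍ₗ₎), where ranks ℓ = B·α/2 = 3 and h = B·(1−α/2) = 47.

Percentile endpoints at ranks 3 and 47: θ*₍3₎ = 25.3, θ*₍47₎ = 35.4.
Basic interval reflects these around m̂:
  lower = 2 × 31.7 − 35.4 = 28.0
  upper = 2 × 31.7 − 25.3 = 38.1

(28.0, 38.1)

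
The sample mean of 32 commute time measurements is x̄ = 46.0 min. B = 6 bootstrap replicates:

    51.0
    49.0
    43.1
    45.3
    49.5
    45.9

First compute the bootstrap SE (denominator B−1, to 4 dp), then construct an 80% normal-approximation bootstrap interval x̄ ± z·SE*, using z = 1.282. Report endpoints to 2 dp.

Mean of replicates = 47.3000; sum of squared deviations = 45.0200; SE* = √(45.0200/5) = 3.0007
Margin = 1.282 × 3.0007 = 3.847
Interval: 46.0 ± 3.847

(42.15, 49.85)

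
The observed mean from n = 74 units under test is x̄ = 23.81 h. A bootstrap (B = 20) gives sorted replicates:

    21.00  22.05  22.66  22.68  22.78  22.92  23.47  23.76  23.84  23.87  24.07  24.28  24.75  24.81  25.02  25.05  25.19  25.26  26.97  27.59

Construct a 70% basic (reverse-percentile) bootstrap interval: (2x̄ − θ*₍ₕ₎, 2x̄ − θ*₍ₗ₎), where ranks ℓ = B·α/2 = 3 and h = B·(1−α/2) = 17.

Percentile endpoints at ranks 3 and 17: θ*₍3₎ = 22.66, θ*₍17₎ = 25.19.
Basic interval reflects these around x̄:
  lower = 2 × 23.81 − 25.19 = 22.43
  upper = 2 × 23.81 − 22.66 = 24.96

(22.43, 24.96)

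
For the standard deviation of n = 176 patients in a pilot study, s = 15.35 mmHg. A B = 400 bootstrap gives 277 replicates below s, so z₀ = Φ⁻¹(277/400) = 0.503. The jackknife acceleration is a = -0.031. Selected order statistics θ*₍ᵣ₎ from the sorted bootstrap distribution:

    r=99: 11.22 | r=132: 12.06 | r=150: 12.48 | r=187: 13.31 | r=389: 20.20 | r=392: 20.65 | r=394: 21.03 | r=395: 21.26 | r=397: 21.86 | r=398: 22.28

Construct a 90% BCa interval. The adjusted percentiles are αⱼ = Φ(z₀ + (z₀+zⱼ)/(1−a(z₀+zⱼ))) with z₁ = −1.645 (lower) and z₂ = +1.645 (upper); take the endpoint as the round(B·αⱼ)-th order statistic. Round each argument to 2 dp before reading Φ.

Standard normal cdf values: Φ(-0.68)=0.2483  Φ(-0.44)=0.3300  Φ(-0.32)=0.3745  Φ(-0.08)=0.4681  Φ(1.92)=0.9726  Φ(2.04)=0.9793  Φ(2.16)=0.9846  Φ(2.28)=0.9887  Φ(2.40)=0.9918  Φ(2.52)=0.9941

Lower: z₀ + z₁ = 0.503 + (-1.645) = -1.142; 1 − a(z₀+z₁) = 1 − (-0.031)(-1.142) = 0.9646; argument = 0.503 + (-1.142)/0.9646 = -0.6809 → -0.68.
α₁ = Φ(-0.68) = 0.2483; rank = round(400 × 0.2483) = 99; θ*₍99₎ = 11.22.
Upper: z₀ + z₂ = 2.148; 1 − a(z₀+z₂) = 1.0666; argument = 2.5169 → 2.52; α₂ = 0.9941; rank = 398; θ*₍398₎ = 22.28.

(11.22, 22.28)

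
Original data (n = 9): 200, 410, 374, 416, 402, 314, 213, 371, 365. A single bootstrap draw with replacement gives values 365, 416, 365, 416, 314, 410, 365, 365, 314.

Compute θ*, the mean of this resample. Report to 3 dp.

Mean = (365 + 416 + 365 + 416 + 314 + 410 + 365 + 365 + 314) / 9 = 3330.0 / 9 = 370.000

θ* = 370.000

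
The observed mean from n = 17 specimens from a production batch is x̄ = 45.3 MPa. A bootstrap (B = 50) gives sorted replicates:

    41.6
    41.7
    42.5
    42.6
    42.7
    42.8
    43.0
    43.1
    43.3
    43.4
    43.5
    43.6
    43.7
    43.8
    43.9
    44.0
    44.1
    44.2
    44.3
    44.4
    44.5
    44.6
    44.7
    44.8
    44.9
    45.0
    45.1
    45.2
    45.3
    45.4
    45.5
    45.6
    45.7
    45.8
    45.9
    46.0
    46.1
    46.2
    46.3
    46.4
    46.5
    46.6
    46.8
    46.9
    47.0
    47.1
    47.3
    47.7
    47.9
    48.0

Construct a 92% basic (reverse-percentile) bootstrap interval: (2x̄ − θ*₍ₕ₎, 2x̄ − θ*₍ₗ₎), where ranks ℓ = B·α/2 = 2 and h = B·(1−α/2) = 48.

(42.9, 48.9)

Percentile endpoints at ranks 2 and 48: θ*₍2₎ = 41.7, θ*₍48₎ = 47.7.
Basic interval reflects these around x̄:
  lower = 2 × 45.3 − 47.7 = 42.9
  upper = 2 × 45.3 − 41.7 = 48.9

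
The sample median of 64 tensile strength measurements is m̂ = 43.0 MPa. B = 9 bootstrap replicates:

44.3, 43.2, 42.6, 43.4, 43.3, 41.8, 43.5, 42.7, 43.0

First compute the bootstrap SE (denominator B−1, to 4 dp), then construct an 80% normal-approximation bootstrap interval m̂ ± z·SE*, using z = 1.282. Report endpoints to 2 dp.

(42.11, 43.89)

Mean of replicates = 43.0889; sum of squared deviations = 3.8489; SE* = √(3.8489/8) = 0.6936
Margin = 1.282 × 0.6936 = 0.889
Interval: 43.0 ± 0.889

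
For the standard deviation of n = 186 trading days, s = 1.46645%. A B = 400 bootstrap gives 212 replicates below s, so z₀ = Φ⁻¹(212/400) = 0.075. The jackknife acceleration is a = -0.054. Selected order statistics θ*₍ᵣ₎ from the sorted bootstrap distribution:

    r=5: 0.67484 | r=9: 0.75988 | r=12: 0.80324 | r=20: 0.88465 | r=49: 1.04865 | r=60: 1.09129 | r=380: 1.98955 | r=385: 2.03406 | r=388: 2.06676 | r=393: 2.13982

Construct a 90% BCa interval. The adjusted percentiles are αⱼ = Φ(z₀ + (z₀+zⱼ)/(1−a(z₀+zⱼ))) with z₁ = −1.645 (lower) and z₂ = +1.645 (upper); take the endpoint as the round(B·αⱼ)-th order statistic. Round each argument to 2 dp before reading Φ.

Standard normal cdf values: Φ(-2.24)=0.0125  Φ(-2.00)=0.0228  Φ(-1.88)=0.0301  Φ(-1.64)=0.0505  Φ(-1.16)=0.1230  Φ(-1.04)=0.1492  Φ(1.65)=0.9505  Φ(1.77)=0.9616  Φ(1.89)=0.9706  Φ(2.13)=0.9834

(0.88465, 1.98955)

Lower: z₀ + z₁ = 0.075 + (-1.645) = -1.570; 1 − a(z₀+z₁) = 1 − (-0.054)(-1.570) = 0.9152; argument = 0.075 + (-1.570)/0.9152 = -1.6404 → -1.64.
α₁ = Φ(-1.64) = 0.0505; rank = round(400 × 0.0505) = 20; θ*₍20₎ = 0.88465.
Upper: z₀ + z₂ = 1.720; 1 − a(z₀+z₂) = 1.0929; argument = 1.6488 → 1.65; α₂ = 0.9505; rank = 380; θ*₍380₎ = 1.98955.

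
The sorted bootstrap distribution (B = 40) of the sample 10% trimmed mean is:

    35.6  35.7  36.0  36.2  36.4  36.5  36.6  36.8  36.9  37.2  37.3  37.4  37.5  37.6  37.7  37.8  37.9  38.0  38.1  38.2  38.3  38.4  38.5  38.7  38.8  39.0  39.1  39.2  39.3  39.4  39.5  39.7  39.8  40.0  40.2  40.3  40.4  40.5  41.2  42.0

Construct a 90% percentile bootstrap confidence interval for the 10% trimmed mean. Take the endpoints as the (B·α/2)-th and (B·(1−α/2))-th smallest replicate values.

α = 0.10; lower rank = 40 × 0.050 = 2; upper rank = 40 × 0.950 = 38.
The 2nd smallest replicate is 35.7; the 38th is 40.5.

(35.7, 40.5)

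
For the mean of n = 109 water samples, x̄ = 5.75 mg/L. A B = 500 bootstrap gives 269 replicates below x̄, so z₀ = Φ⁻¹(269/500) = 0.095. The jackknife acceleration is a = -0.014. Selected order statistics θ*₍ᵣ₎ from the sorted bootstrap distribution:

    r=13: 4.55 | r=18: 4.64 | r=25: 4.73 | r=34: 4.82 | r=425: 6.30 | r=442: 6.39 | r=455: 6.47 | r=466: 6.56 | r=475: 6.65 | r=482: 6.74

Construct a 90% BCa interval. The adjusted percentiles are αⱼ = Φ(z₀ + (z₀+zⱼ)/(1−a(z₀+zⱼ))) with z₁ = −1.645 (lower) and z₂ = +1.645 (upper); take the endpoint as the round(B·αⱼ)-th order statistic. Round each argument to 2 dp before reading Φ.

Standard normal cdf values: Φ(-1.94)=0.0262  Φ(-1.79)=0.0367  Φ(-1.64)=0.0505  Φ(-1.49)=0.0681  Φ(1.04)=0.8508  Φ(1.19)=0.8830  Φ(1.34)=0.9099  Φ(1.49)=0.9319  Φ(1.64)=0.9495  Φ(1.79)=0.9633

Lower: z₀ + z₁ = 0.095 + (-1.645) = -1.550; 1 − a(z₀+z₁) = 1 − (-0.014)(-1.550) = 0.9783; argument = 0.095 + (-1.550)/0.9783 = -1.4894 → -1.49.
α₁ = Φ(-1.49) = 0.0681; rank = round(500 × 0.0681) = 34; θ*₍34₎ = 4.82.
Upper: z₀ + z₂ = 1.740; 1 − a(z₀+z₂) = 1.0244; argument = 1.7936 → 1.79; α₂ = 0.9633; rank = 482; θ*₍482₎ = 6.74.

(4.82, 6.74)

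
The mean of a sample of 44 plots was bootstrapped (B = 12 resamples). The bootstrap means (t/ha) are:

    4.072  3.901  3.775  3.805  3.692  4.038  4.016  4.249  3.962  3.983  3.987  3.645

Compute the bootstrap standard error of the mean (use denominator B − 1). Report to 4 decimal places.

Bootstrap SE is the standard deviation of the 12 replicate means.
Mean of replicates: (4.072 + 3.901 + 3.775 + 3.805 + 3.692 + 4.038 + 4.016 + 4.249 + 3.962 + 3.983 + 3.987 + 3.645) / 12 = 47.12500 / 12 = 3.92708
Sum of squared deviations: (+0.14492)² + (−0.02608)² + (−0.15208)² + (−0.12208)² + (−0.23508)² + (+0.11092)² + (+0.08892)² + (+0.32192)² + (+0.03492)² + (+0.05592)² + (+0.05992)² + (−0.28208)² = 0.32632
Variance = 0.32632 / 11 = 0.02967
SE* = √0.02967

SE* = 0.1722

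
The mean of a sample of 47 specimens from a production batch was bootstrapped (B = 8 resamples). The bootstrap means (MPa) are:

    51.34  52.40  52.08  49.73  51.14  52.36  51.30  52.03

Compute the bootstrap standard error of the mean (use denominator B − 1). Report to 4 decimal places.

SE* = 0.8845

Bootstrap SE is the standard deviation of the 8 replicate means.
Mean of replicates: (51.34 + 52.40 + 52.08 + 49.73 + 51.14 + 52.36 + 51.30 + 52.03) / 8 = 412.38000 / 8 = 51.54750
Sum of squared deviations: (−0.20750)² + (+0.85250)² + (+0.53250)² + (−1.81750)² + (−0.40750)² + (+0.81250)² + (−0.24750)² + (+0.48250)² = 5.47695
Variance = 5.47695 / 7 = 0.78242
SE* = √0.78242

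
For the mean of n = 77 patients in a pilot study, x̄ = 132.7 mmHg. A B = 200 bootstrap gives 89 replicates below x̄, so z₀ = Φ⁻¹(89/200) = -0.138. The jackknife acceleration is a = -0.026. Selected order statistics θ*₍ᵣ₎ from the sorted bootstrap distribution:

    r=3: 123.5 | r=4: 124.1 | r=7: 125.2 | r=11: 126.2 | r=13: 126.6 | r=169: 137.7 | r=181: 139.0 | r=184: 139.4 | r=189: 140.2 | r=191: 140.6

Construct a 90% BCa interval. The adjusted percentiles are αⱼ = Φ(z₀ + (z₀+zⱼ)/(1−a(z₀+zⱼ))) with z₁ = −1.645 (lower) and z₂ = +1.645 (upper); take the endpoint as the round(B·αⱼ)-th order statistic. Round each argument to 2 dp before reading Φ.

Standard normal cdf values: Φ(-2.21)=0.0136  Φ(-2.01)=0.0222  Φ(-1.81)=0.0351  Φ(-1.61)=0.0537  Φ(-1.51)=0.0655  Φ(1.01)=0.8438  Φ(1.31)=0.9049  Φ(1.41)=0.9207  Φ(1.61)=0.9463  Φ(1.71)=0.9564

(124.1, 139.0)

Lower: z₀ + z₁ = -0.138 + (-1.645) = -1.783; 1 − a(z₀+z₁) = 1 − (-0.026)(-1.783) = 0.9536; argument = -0.138 + (-1.783)/0.9536 = -2.0077 → -2.01.
α₁ = Φ(-2.01) = 0.0222; rank = round(200 × 0.0222) = 4; θ*₍4₎ = 124.1.
Upper: z₀ + z₂ = 1.507; 1 − a(z₀+z₂) = 1.0392; argument = 1.3122 → 1.31; α₂ = 0.9049; rank = 181; θ*₍181₎ = 139.0.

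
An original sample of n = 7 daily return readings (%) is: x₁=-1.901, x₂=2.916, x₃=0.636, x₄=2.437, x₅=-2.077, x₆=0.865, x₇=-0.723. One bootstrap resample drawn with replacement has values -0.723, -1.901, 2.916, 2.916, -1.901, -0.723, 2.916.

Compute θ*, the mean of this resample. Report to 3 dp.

Mean = ((-0.723) + (-1.901) + 2.916 + 2.916 + (-1.901) + (-0.723) + 2.916) / 7 = 3.5000 / 7 = 0.500

θ* = 0.500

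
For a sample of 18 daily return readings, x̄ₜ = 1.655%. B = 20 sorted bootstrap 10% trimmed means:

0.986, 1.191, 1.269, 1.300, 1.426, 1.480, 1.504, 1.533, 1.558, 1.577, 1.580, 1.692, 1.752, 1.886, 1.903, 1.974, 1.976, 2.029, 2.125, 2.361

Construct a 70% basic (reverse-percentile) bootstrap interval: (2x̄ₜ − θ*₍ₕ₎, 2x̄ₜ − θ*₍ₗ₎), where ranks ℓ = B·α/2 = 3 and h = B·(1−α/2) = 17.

Percentile endpoints at ranks 3 and 17: θ*₍3₎ = 1.269, θ*₍17₎ = 1.976.
Basic interval reflects these around x̄ₜ:
  lower = 2 × 1.655 − 1.976 = 1.334
  upper = 2 × 1.655 − 1.269 = 2.041

(1.334, 2.041)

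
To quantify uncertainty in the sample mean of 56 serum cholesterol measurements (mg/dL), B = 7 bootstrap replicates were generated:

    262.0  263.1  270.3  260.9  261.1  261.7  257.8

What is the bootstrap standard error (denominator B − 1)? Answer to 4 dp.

SE* = 3.8438

Bootstrap SE is the standard deviation of the 7 replicate means.
Mean of replicates: (262.0 + 263.1 + 270.3 + 260.9 + 261.1 + 261.7 + 257.8) / 7 = 1836.90000 / 7 = 262.41429
Sum of squared deviations: (−0.41429)² + (+0.68571)² + (+7.88571)² + (−1.51429)² + (−1.31429)² + (−0.71429)² + (−4.61429)² = 88.64857
Variance = 88.64857 / 6 = 14.77476
SE* = √14.77476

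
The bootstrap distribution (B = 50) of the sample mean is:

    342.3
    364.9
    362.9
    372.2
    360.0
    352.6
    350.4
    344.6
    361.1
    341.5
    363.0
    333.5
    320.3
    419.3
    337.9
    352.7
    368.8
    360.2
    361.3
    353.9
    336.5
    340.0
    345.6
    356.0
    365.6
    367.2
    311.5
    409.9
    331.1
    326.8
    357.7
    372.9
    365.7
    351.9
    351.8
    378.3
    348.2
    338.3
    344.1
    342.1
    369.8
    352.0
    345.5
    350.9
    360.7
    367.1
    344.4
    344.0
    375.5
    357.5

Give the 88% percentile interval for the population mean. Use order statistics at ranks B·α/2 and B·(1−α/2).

Sorted replicates: 311.5, 320.3, 326.8, 331.1, 333.5, 336.5, 337.9, 338.3, 340.0, 341.5, 342.1, 342.3, 344.0, 344.1, 344.4, 344.6, 345.5, 345.6, 348.2, 350.4, 350.9, 351.8, 351.9, 352.0, 352.6, 352.7, 353.9, 356.0, 357.5, 357.7, 360.0, 360.2, 360.7, 361.1, 361.3, 362.9, 363.0, 364.9, 365.6, 365.7, 367.1, 367.2, 368.8, 369.8, 372.2, 372.9, 375.5, 378.3, 409.9, 419.3
α = 0.12; lower rank = 50 × 0.060 = 3; upper rank = 50 × 0.940 = 47.
The 3rd smallest replicate is 326.8; the 47th is 375.5.

(326.8, 375.5)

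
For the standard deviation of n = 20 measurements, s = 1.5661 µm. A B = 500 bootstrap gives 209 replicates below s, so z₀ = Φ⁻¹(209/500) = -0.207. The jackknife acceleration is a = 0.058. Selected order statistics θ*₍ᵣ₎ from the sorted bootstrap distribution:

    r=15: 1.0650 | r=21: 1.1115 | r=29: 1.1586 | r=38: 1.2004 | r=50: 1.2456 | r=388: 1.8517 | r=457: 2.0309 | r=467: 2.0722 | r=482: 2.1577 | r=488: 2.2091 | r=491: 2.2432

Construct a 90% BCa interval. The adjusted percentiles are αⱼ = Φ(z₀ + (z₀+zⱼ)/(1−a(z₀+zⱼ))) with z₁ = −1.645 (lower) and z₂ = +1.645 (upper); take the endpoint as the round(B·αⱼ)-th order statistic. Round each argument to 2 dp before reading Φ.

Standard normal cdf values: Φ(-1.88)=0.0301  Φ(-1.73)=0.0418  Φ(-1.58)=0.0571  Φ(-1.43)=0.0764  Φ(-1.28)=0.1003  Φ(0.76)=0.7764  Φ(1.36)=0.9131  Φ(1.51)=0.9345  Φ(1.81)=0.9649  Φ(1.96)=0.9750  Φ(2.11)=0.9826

Lower: z₀ + z₁ = -0.207 + (-1.645) = -1.852; 1 − a(z₀+z₁) = 1 − (0.058)(-1.852) = 1.1074; argument = -0.207 + (-1.852)/1.1074 = -1.8794 → -1.88.
α₁ = Φ(-1.88) = 0.0301; rank = round(500 × 0.0301) = 15; θ*₍15₎ = 1.0650.
Upper: z₀ + z₂ = 1.438; 1 − a(z₀+z₂) = 0.9166; argument = 1.3618 → 1.36; α₂ = 0.9131; rank = 457; θ*₍457₎ = 2.0309.

(1.0650, 2.0309)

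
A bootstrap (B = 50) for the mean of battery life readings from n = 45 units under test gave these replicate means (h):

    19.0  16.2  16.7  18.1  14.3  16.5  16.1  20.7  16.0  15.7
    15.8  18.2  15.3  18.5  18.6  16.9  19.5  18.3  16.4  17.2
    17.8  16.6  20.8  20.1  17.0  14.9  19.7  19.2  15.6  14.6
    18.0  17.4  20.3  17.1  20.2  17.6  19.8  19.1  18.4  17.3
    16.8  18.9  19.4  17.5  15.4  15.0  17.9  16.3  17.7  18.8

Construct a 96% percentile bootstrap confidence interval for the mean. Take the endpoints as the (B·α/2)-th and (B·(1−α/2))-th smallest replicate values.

(14.3, 20.7)

Sorted replicates: 14.3, 14.6, 14.9, 15.0, 15.3, 15.4, 15.6, 15.7, 15.8, 16.0, 16.1, 16.2, 16.3, 16.4, 16.5, 16.6, 16.7, 16.8, 16.9, 17.0, 17.1, 17.2, 17.3, 17.4, 17.5, 17.6, 17.7, 17.8, 17.9, 18.0, 18.1, 18.2, 18.3, 18.4, 18.5, 18.6, 18.8, 18.9, 19.0, 19.1, 19.2, 19.4, 19.5, 19.7, 19.8, 20.1, 20.2, 20.3, 20.7, 20.8
α = 0.04; lower rank = 50 × 0.020 = 1; upper rank = 50 × 0.980 = 49.
The 1st smallest replicate is 14.3; the 49th is 20.7.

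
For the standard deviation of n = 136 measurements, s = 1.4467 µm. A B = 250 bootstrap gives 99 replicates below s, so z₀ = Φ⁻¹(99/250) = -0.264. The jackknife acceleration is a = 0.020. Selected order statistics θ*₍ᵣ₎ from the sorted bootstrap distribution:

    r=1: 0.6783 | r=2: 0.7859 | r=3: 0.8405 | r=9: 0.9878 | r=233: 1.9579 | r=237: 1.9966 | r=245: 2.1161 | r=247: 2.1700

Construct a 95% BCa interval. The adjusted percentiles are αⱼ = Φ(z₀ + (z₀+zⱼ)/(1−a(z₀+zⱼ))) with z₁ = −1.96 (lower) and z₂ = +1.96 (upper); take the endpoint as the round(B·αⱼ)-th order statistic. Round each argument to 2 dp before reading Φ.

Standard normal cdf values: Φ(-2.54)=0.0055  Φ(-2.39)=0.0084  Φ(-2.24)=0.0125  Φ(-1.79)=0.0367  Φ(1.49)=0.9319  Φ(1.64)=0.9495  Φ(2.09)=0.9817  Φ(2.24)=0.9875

(0.7859, 1.9579)

Lower: z₀ + z₁ = -0.264 + (-1.960) = -2.224; 1 − a(z₀+z₁) = 1 − (0.020)(-2.224) = 1.0445; argument = -0.264 + (-2.224)/1.0445 = -2.3933 → -2.39.
α₁ = Φ(-2.39) = 0.0084; rank = round(250 × 0.0084) = 2; θ*₍2₎ = 0.7859.
Upper: z₀ + z₂ = 1.696; 1 − a(z₀+z₂) = 0.9661; argument = 1.4915 → 1.49; α₂ = 0.9319; rank = 233; θ*₍233₎ = 1.9579.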